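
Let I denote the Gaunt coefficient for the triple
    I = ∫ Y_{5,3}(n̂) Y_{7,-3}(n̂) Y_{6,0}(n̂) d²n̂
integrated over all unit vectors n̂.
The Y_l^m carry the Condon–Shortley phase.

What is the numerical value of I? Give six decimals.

0.130140

Checks pass: Σm=0; 18 even; l₃=6∈[2,12].
(2·5+1)(2·7+1)(2·6+1) = 2145
Δ: 6! 4! 8! / 19! → 1/174594420
sum: t=1:−1/4147200 t=2:+1/207360 t=3:−1/82944 t=4:+1/207360 t=5:−1/4147200 = -1/345600
3j²(5 7 6; 0 0 0) = Δ·Π!·Σ² = 420/46189  (sign -1)
sum: t=0:+1/1658880 t=1:−1/518400 t=2:+1/1658880 = -1/1382400
3j²(5 7 6; 3 -3 0) = Δ·Π!·Σ² = 504/46189  (sign -1)
combine: 4πI² = 2145·420/46189·504/46189 = 3175200/14919047
take √, sign +1: I = 0.13013978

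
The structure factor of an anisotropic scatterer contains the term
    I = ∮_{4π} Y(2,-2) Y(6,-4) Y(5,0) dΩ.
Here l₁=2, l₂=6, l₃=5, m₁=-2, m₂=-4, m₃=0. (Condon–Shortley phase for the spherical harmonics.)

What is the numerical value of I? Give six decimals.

0.000000

-2 − 4 + 0 = -6 ≠ 0: azimuthal integral kills it; I = 0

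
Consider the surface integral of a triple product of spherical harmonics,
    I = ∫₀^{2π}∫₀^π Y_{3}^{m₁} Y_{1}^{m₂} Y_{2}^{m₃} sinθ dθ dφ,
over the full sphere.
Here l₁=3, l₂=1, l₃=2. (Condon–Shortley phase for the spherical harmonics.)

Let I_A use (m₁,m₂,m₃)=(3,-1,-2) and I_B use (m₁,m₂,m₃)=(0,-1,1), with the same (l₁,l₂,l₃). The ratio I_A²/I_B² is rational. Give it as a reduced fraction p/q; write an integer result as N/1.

Shared (l₁,l₂,l₃)=(3,1,2): N and (l;000)² cancel in I_A²/I_B².
A: Δ = 2!·4!·0!/7! = 1/105; Racah Σ t=0..0: t=0:+1/48 = 1/48; ⇒ 3j(3 1 2; 3 -1 -2)² = 1/7, sgn +1
B: Δ = 2!·4!·0!/7! = 1/105; Racah Σ t=0..0: t=0:+1/12 = 1/12; ⇒ 3j(3 1 2; 0 -1 1)² = 1/35, sgn -1
I_A²/I_B² = (1/7)/(1/35) = 5/1

5/1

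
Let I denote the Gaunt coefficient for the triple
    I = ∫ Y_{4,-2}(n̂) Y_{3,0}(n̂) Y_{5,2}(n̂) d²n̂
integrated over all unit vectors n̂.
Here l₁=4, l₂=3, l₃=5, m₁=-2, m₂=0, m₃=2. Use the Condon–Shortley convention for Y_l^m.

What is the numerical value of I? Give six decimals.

0.022664

Checks pass: Σm=0; 12 even; l₃=5∈[1,7].
(2·4+1)(2·3+1)(2·5+1) = 693
Δ: 2! 6! 4! / 13! → 1/180180
sum: t=0:+1/576 t=1:−1/144 t=2:+1/576 = -1/288
3j²(4 3 5; 0 0 0) = Δ·Π!·Σ² = 20/1001  (sign +1)
sum: t=0:+1/8640 t=1:−1/480 t=2:+1/576 = -1/4320
3j²(4 3 5; -2 0 2) = Δ·Π!·Σ² = 1/2145  (sign +1)
combine: 4πI² = 693·20/1001·1/2145 = 12/1859
take √, sign +1: I = 0.02266449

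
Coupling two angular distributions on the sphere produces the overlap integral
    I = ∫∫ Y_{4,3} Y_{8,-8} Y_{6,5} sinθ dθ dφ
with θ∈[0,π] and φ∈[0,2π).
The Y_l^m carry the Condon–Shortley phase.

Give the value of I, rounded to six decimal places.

0.213885

Rules hold: Σm=0, L=18 even, 4≤6≤12.
N = 9·17·13 = 1989
Δ = 6!·2!·10!/19! = 1/23279256
Racah Σ t=2..4: t=2:+1/1658880 t=3:−1/518400 t=4:+1/1658880 = -1/1382400
⇒ 3j(4 8 6; 0 0 0)² = 504/46189, sgn -1
Racah Σ t=0..0: t=0:+1/2612736000 = 1/2612736000
⇒ 3j(4 8 6; 3 -8 5)² = 77/2907, sgn -1
4πI² = N·(3j₀)²·(3jₘ)² = 3528/6137
I = +1·√(0.574874/4π) = 0.21388548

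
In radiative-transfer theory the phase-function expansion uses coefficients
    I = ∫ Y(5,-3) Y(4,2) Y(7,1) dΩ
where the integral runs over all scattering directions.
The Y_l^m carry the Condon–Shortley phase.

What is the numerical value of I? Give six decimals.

0.161478

Checks pass: Σm=0; 16 even; l₃=7∈[1,9].
(2·5+1)(2·4+1)(2·7+1) = 1485
Δ: 2! 8! 6! / 17! → 1/6126120
sum: t=0:+1/69120 t=1:−1/20736 t=2:+1/69120 = -1/51840
3j²(5 4 7; 0 0 0) = Δ·Π!·Σ² = 280/21879  (sign +1)
sum: t=0:+1/58060800 t=1:−1/604800 t=2:+1/138240 = 13/2322432
3j²(5 4 7; -3 2 1) = Δ·Π!·Σ² = 1625/94248  (sign +1)
combine: 4πI² = 1485·280/21879·1625/94248 = 3125/9537
take √, sign +1: I = 0.16147831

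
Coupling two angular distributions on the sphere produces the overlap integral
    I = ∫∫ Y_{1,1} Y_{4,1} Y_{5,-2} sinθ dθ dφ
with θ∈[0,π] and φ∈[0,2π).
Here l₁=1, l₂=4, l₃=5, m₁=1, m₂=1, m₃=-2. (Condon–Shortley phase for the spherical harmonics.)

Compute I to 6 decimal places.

0.225034

m-sum 0 ✓  L=10 even ✓  3≤5≤5 ✓
Π(2lᵢ+1) = 3×9×11 = 297
triangle coeff Δ(1,4,5) = 1/495
Σ_t [0,0]: t=0:+1/576 = 1/576
(3j)²=5/99 [(1 4 5; 0 0 0)], sign=-1
Σ_t [0,0]: t=0:+1/1440 = 1/1440
(3j)²=7/165 [(1 4 5; 1 1 -2)], sign=-1
⇒ 4πI² = 7/11
I = (+1)√(7/11/(4π)) = 0.22503380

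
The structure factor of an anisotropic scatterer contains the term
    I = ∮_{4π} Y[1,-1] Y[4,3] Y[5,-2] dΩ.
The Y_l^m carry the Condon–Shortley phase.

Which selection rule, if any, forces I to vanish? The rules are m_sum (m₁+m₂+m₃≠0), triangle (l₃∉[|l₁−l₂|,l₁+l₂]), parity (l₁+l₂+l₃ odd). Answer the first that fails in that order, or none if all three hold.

none

Σmᵢ = 0  ✓
l₃∈[|l₁−l₂|,l₁+l₂]=[3,5], have l₃=5  ✓
Σlᵢ = 10 ⇒ even  ✓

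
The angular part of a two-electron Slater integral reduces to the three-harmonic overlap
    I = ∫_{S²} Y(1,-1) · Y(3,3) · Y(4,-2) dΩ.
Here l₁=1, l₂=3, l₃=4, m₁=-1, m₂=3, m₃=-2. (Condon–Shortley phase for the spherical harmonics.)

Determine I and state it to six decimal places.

Rules hold: Σm=0, L=8 even, 2≤4≤4.
N = 3·7·9 = 189
Δ = 0!·2!·6!/9! = 1/252
Racah Σ t=0..0: t=0:+1/36 = 1/36
⇒ 3j(1 3 4; 0 0 0)² = 4/63, sgn +1
Racah Σ t=0..0: t=0:+1/1440 = 1/1440
⇒ 3j(1 3 4; -1 3 -2)² = 1/252, sgn +1
4πI² = N·(3j₀)²·(3jₘ)² = 1/21
I = +1·√(0.047619/4π) = 0.06155813

0.061558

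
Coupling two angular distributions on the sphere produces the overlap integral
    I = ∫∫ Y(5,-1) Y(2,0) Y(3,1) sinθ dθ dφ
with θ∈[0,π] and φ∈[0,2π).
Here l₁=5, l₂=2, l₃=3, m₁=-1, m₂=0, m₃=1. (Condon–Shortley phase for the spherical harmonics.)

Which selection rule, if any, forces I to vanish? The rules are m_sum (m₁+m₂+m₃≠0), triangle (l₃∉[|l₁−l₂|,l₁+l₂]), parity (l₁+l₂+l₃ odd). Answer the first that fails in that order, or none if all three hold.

Σmᵢ = 0  ✓
l₃∈[|l₁−l₂|,l₁+l₂]=[3,7], have l₃=3  ✓
Σlᵢ = 10 ⇒ even  ✓

none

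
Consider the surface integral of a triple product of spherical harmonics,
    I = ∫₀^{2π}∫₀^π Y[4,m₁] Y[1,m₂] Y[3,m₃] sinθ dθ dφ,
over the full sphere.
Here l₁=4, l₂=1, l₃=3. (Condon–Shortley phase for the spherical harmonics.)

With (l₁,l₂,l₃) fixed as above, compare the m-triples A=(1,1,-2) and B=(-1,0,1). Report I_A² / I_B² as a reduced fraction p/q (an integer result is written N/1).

l's match ⇒ only the (l;m) 3-j factors differ between A and B.
A: triangle coeff Δ(4,1,3) = 1/252; Σ_t [2,2]: t=2:+1/240 = 1/240; (3j)²=1/84 [(4 1 3; 1 1 -2)], sign=-1
B: triangle coeff Δ(4,1,3) = 1/252; Σ_t [1,1]: t=1:−1/48 = -1/48; (3j)²=5/84 [(4 1 3; -1 0 1)], sign=-1
I_A²/I_B² = (1/84)/(5/84) = 1/5

1/5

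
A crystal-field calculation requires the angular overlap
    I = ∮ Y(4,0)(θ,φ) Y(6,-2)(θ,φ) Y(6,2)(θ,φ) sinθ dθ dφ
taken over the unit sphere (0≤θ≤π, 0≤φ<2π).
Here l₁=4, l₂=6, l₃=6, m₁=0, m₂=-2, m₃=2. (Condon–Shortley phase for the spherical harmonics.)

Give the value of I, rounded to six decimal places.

m-sum 0 ✓  L=16 even ✓  2≤6≤10 ✓
Π(2lᵢ+1) = 9×13×13 = 1521
triangle coeff Δ(4,6,6) = 1/15315300
Σ_t [0,4]: t=0:+1/829440 t=1:−1/25920 t=2:+1/9216 t=3:−1/25920 t=4:+1/829440 = 7/207360
(3j)²=28/2431 [(4 6 6; 0 0 0)], sign=+1
Σ_t [0,4]: t=0:+1/331776 t=1:−1/25920 t=2:+1/23040 t=3:−1/181440 t=4:+1/23224320 = 11/4644864
(3j)²=11/55692 [(4 6 6; 0 -2 2)], sign=+1
⇒ 4πI² = 1/289
I = (+1)√(1/289/(4π)) = 0.01659381

0.016594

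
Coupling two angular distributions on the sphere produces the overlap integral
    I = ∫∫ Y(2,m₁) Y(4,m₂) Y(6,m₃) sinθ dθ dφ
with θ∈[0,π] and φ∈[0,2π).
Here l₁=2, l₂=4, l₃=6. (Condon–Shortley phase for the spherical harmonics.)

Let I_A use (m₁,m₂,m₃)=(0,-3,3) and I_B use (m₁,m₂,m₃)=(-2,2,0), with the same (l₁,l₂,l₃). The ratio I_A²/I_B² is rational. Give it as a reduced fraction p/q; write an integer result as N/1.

36/5

Shared (l₁,l₂,l₃)=(2,4,6): N and (l;000)² cancel in I_A²/I_B².
A: Δ = 0!·4!·8!/13! = 1/6435; Racah Σ t=0..0: t=0:+1/20160 = 1/20160; ⇒ 3j(2 4 6; 0 -3 3)² = 12/715, sgn -1
B: Δ = 0!·4!·8!/13! = 1/6435; Racah Σ t=0..0: t=0:+1/34560 = 1/34560; ⇒ 3j(2 4 6; -2 2 0)² = 1/429, sgn +1
I_A²/I_B² = (12/715)/(1/429) = 36/5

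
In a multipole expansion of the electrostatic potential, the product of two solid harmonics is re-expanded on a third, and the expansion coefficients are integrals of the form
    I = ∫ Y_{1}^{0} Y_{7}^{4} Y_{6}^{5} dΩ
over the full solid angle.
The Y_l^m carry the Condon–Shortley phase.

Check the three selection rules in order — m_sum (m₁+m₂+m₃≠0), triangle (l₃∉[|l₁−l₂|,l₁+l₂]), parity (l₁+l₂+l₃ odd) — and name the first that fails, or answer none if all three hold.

m_sum

m₁+m₂+m₃ = 0 + 4 + 5 = 9  ✗
triangle: |1−7|=6 ≤ l₃=6 ≤ 1+7=8
parity: l₁+l₂+l₃ = 14 is even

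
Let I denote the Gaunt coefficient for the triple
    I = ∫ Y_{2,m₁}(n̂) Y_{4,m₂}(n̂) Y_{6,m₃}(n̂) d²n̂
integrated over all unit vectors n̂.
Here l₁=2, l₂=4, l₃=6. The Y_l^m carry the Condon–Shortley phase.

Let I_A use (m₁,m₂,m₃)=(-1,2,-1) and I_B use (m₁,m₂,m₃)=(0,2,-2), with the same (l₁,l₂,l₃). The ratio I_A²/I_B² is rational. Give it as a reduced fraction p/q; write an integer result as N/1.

l's match ⇒ only the (l;m) 3-j factors differ between A and B.
A: triangle coeff Δ(2,4,6) = 1/6435; Σ_t [0,0]: t=0:+1/8640 = 1/8640; (3j)²=14/1287 [(2 4 6; -1 2 -1)], sign=-1
B: triangle coeff Δ(2,4,6) = 1/6435; Σ_t [0,0]: t=0:+1/5760 = 1/5760; (3j)²=56/2145 [(2 4 6; 0 2 -2)], sign=+1
I_A²/I_B² = (14/1287)/(56/2145) = 5/12

5/12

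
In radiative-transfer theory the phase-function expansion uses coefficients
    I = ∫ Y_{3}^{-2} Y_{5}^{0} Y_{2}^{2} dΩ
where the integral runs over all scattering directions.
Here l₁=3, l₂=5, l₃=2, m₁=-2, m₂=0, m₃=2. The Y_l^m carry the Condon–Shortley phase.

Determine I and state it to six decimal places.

m-sum 0 ✓  L=10 even ✓  2≤2≤8 ✓
Π(2lᵢ+1) = 7×11×5 = 385
triangle coeff Δ(3,5,2) = 1/2310
Σ_t [3,3]: t=3:−1/144 = -1/144
(3j)²=10/231 [(3 5 2; 0 0 0)], sign=-1
Σ_t [5,5]: t=5:−1/2880 = -1/2880
(3j)²=1/462 [(3 5 2; -2 0 2)], sign=-1
⇒ 4πI² = 25/693
I = (+1)√(25/693/(4π)) = 0.05357948

0.053579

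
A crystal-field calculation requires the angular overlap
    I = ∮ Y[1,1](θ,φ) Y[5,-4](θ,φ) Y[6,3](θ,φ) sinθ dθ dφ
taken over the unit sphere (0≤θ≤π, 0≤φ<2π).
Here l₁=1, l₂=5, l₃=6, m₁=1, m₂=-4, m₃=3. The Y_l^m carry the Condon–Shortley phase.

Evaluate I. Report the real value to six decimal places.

-0.070770

Rules hold: Σm=0, L=12 even, 4≤6≤6.
N = 3·11·13 = 429
Δ = 0!·2!·10!/13! = 1/858
Racah Σ t=0..0: t=0:+1/14400 = 1/14400
⇒ 3j(1 5 6; 0 0 0)² = 6/143, sgn +1
Racah Σ t=0..0: t=0:+1/725760 = 1/725760
⇒ 3j(1 5 6; 1 -4 3)² = 1/286, sgn -1
4πI² = N·(3j₀)²·(3jₘ)² = 9/143
I = -1·√(0.0629371/4π) = -0.07076985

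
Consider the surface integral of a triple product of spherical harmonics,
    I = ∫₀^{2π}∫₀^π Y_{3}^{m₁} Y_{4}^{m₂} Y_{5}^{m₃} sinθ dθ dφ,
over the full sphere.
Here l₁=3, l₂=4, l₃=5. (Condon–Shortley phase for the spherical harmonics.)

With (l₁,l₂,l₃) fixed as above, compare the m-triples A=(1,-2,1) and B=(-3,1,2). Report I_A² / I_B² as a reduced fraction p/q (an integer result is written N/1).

l's match ⇒ only the (l;m) 3-j factors differ between A and B.
A: triangle coeff Δ(3,4,5) = 1/180180; Σ_t [0,2]: t=0:+1/384 t=1:−1/720 t=2:+1/34560 = 43/34560; (3j)²=1849/180180 [(3 4 5; 1 -2 1)], sign=+1
B: triangle coeff Δ(3,4,5) = 1/180180; Σ_t [2,2]: t=2:+1/1728 = 1/1728; (3j)²=25/858 [(3 4 5; -3 1 2)], sign=-1
I_A²/I_B² = (1849/180180)/(25/858) = 1849/5250

1849/5250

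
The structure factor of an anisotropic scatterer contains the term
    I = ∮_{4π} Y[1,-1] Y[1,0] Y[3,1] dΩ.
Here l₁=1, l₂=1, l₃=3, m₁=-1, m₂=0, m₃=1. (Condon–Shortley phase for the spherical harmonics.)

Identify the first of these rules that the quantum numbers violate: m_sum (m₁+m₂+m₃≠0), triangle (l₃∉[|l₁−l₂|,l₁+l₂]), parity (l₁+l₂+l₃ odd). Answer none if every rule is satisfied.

triangle

azimuthal sum: -1 + 0 + 1 = 0  ✓
0 ≤ 3 ≤ 2 (triangle on l)  ✗
L = 1 + 1 + 3 = 5 (odd)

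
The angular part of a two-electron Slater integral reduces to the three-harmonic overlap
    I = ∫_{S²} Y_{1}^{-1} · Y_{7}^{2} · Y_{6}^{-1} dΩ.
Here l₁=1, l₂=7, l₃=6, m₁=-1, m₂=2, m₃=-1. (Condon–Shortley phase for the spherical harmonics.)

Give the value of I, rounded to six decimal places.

Checks pass: Σm=0; 14 even; l₃=6∈[6,8].
(2·1+1)(2·7+1)(2·6+1) = 585
Δ: 2! 0! 12! / 15! → 1/1365
sum: t=1:−1/518400 = -1/518400
3j²(1 7 6; 0 0 0) = Δ·Π!·Σ² = 7/195  (sign -1)
sum: t=2:+1/1209600 = 1/1209600
3j²(1 7 6; -1 2 -1) = Δ·Π!·Σ² = 12/455  (sign -1)
combine: 4πI² = 585·7/195·12/455 = 36/65
take √, sign +1: I = 0.20993732

0.209937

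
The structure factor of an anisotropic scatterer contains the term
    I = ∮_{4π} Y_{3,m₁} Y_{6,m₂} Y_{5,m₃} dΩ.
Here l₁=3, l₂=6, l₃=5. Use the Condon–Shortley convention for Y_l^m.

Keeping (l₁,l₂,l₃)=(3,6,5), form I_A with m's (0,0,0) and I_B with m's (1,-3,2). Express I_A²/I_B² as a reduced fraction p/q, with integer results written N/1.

49/54

l's match ⇒ only the (l;m) 3-j factors differ between A and B.
A: triangle coeff Δ(3,6,5) = 1/675675; Σ_t [1,3]: t=1:−1/8640 t=2:+1/2304 t=3:−1/8640 = 7/34560; (3j)²=7/429 [(3 6 5; 0 0 0)], sign=-1
B: triangle coeff Δ(3,6,5) = 1/675675; Σ_t [0,2]: t=0:+1/34560 t=1:−1/8640 t=2:+1/40320 = -1/16128; (3j)²=18/1001 [(3 6 5; 1 -3 2)], sign=+1
I_A²/I_B² = (7/429)/(18/1001) = 49/54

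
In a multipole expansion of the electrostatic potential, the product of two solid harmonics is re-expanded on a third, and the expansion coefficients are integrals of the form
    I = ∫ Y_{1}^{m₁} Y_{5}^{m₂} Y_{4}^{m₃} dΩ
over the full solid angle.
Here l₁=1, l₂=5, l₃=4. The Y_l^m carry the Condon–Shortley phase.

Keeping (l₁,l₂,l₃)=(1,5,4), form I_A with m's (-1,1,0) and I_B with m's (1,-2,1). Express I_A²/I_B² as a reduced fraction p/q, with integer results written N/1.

5/7

Shared (l₁,l₂,l₃)=(1,5,4): N and (l;000)² cancel in I_A²/I_B².
A: Δ = 2!·0!·8!/11! = 1/495; Racah Σ t=2..2: t=2:+1/1152 = 1/1152; ⇒ 3j(1 5 4; -1 1 0)² = 1/33, sgn +1
B: Δ = 2!·0!·8!/11! = 1/495; Racah Σ t=0..0: t=0:+1/1440 = 1/1440; ⇒ 3j(1 5 4; 1 -2 1)² = 7/165, sgn -1
I_A²/I_B² = (1/33)/(7/165) = 5/7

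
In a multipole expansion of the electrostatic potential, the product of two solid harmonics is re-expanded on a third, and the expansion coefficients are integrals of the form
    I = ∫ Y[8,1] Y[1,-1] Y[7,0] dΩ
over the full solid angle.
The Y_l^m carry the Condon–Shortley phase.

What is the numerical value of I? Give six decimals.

Checks pass: Σm=0; 16 even; l₃=7∈[7,9].
(2·8+1)(2·1+1)(2·7+1) = 765
Δ: 2! 14! 0! / 17! → 1/2040
sum: t=1:−1/25401600 = -1/25401600
3j²(8 1 7; 0 0 0) = Δ·Π!·Σ² = 8/255  (sign +1)
sum: t=0:+1/50803200 = 1/50803200
3j²(8 1 7; 1 -1 0) = Δ·Π!·Σ² = 3/170  (sign -1)
combine: 4πI² = 765·8/255·3/170 = 36/85
take √, sign -1: I = -0.18358486

-0.183585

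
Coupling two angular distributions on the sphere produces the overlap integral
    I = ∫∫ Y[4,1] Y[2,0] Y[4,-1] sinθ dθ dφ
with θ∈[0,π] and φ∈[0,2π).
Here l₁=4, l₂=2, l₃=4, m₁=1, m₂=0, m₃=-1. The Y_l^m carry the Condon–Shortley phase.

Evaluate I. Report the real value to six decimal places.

Rules hold: Σm=0, L=10 even, 2≤4≤6.
N = 9·5·9 = 405
Δ = 2!·6!·2!/11! = 1/13860
Racah Σ t=0..2: t=0:+1/192 t=1:−1/36 t=2:+1/192 = -5/288
⇒ 3j(4 2 4; 0 0 0)² = 20/693, sgn -1
Racah Σ t=0..2: t=0:+1/144 t=1:−1/48 t=2:+1/480 = -17/1440
⇒ 3j(4 2 4; 1 0 -1)² = 289/13860, sgn +1
4πI² = N·(3j₀)²·(3jₘ)² = 1445/5929
I = -1·√(0.243717/4π) = -0.13926381

-0.139264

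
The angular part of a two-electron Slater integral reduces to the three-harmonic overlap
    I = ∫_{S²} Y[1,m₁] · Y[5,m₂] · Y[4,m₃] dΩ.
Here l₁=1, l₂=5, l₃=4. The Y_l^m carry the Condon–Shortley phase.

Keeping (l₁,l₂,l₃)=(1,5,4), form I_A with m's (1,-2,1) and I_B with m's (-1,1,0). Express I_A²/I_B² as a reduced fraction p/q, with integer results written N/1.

7/5

Same 1,5,4: normalisation and zero-m 3j drop out of the ratio.
A: Δ: 2! 0! 8! / 11! → 1/495; sum: t=0:+1/1440 = 1/1440; 3j²(1 5 4; 1 -2 1) = Δ·Π!·Σ² = 7/165  (sign -1)
B: Δ: 2! 0! 8! / 11! → 1/495; sum: t=2:+1/1152 = 1/1152; 3j²(1 5 4; -1 1 0) = Δ·Π!·Σ² = 1/33  (sign +1)
I_A²/I_B² = (7/165)/(1/33) = 7/5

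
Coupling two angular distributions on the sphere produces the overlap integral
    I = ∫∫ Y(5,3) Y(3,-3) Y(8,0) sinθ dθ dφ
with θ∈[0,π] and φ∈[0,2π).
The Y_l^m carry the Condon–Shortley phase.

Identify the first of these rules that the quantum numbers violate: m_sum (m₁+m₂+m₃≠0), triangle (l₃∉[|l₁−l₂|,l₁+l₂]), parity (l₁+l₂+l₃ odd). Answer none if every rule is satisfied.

m₁+m₂+m₃ = 3 − 3 + 0 = 0  ✓
triangle: |5−3|=2 ≤ l₃=8 ≤ 5+3=8  ✓
parity: l₁+l₂+l₃ = 16 is even  ✓

none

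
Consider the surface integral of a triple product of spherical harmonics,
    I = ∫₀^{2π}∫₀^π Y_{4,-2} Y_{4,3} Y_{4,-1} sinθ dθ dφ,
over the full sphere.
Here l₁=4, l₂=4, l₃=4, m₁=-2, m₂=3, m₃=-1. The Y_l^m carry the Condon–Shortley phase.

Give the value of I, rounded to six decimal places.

Rules hold: Σm=0, L=12 even, 0≤4≤8.
N = 9·9·9 = 729
Δ = 4!·4!·4!/13! = 1/450450
Racah Σ t=0..4: t=0:+1/13824 t=1:−1/216 t=2:+1/64 t=3:−1/216 t=4:+1/13824 = 5/768
⇒ 3j(4 4 4; 0 0 0)² = 18/1001, sgn +1
Racah Σ t=3..4: t=3:−1/864 t=4:+1/576 = 1/1728
⇒ 3j(4 4 4; -2 3 -1)² = 5/1287, sgn -1
4πI² = N·(3j₀)²·(3jₘ)² = 7290/143143
I = -1·√(0.0509281/4π) = -0.06366105

-0.063661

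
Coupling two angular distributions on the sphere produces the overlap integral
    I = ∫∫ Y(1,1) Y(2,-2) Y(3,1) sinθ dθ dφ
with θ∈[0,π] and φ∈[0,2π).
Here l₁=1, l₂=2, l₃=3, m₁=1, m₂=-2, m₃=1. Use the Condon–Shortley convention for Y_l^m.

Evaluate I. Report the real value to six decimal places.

-0.082589

Rules hold: Σm=0, L=6 even, 1≤3≤3.
N = 3·5·7 = 105
Δ = 0!·2!·4!/7! = 1/105
Racah Σ t=0..0: t=0:+1/4 = 1/4
⇒ 3j(1 2 3; 0 0 0)² = 3/35, sgn -1
Racah Σ t=0..0: t=0:+1/48 = 1/48
⇒ 3j(1 2 3; 1 -2 1)² = 1/105, sgn +1
4πI² = N·(3j₀)²·(3jₘ)² = 3/35
I = -1·√(0.0857143/4π) = -0.08258890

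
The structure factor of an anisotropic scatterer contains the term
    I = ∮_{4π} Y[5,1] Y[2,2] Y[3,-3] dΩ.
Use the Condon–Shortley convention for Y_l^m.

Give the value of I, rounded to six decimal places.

-0.023961

Rules hold: Σm=0, L=10 even, 3≤3≤7.
N = 11·5·7 = 385
Δ = 4!·6!·0!/11! = 1/2310
Racah Σ t=2..2: t=2:+1/144 = 1/144
⇒ 3j(5 2 3; 0 0 0)² = 10/231, sgn -1
Racah Σ t=4..4: t=4:+1/17280 = 1/17280
⇒ 3j(5 2 3; 1 2 -3)² = 1/2310, sgn +1
4πI² = N·(3j₀)²·(3jₘ)² = 5/693
I = -1·√(0.00721501/4π) = -0.02396147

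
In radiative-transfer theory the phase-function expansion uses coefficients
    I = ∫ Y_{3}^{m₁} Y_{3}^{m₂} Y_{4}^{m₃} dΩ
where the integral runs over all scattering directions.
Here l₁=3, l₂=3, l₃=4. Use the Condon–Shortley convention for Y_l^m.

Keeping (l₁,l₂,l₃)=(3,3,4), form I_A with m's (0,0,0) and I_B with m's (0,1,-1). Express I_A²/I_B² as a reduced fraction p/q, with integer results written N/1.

Shared (l₁,l₂,l₃)=(3,3,4): N and (l;000)² cancel in I_A²/I_B².
A: Δ = 2!·4!·4!/11! = 1/34650; Racah Σ t=0..2: t=0:+1/72 t=1:−1/16 t=2:+1/72 = -5/144; ⇒ 3j(3 3 4; 0 0 0)² = 2/77, sgn -1
B: Δ = 2!·4!·4!/11! = 1/34650; Racah Σ t=0..2: t=0:+1/288 t=1:−1/24 t=2:+1/48 = -5/288; ⇒ 3j(3 3 4; 0 1 -1)² = 5/462, sgn +1
I_A²/I_B² = (2/77)/(5/462) = 12/5

12/5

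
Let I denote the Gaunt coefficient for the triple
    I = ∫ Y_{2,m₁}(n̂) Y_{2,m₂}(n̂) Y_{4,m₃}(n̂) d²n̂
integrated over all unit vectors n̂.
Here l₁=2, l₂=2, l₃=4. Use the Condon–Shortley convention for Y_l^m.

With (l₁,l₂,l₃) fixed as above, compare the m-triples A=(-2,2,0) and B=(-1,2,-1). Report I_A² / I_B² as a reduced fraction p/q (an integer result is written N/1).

Shared (l₁,l₂,l₃)=(2,2,4): N and (l;000)² cancel in I_A²/I_B².
A: Δ = 0!·4!·4!/9! = 1/630; Racah Σ t=0..0: t=0:+1/576 = 1/576; ⇒ 3j(2 2 4; -2 2 0)² = 1/630, sgn +1
B: Δ = 0!·4!·4!/9! = 1/630; Racah Σ t=0..0: t=0:+1/144 = 1/144; ⇒ 3j(2 2 4; -1 2 -1)² = 1/126, sgn -1
I_A²/I_B² = (1/630)/(1/126) = 1/5

1/5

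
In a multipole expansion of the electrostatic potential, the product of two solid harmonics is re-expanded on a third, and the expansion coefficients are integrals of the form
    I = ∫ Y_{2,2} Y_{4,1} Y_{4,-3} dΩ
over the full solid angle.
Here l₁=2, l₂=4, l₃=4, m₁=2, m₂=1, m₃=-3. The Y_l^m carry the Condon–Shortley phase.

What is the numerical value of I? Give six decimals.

Checks pass: Σm=0; 10 even; l₃=4∈[2,6].
(2·2+1)(2·4+1)(2·4+1) = 405
Δ: 2! 2! 6! / 11! → 1/13860
sum: t=0:+1/192 t=1:−1/36 t=2:+1/192 = -5/288
3j²(2 4 4; 0 0 0) = Δ·Π!·Σ² = 20/693  (sign -1)
sum: t=0:+1/480 = 1/480
3j²(2 4 4; 2 1 -3) = Δ·Π!·Σ² = 3/110  (sign -1)
combine: 4πI² = 405·20/693·3/110 = 270/847
take √, sign +1: I = 0.15927046

0.159270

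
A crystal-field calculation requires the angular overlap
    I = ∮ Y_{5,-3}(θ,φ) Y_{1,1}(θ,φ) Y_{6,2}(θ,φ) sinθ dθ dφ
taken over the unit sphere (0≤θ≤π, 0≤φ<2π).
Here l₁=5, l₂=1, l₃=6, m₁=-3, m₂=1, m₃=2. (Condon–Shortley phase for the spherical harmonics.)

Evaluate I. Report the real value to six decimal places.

m-sum 0 ✓  L=12 even ✓  4≤6≤6 ✓
Π(2lᵢ+1) = 11×3×13 = 429
triangle coeff Δ(5,1,6) = 1/858
Σ_t [0,0]: t=0:+1/14400 = 1/14400
(3j)²=6/143 [(5 1 6; 0 0 0)], sign=+1
Σ_t [0,0]: t=0:+1/161280 = 1/161280
(3j)²=1/143 [(5 1 6; -3 1 2)], sign=+1
⇒ 4πI² = 18/143
I = (+1)√(18/143/(4π)) = 0.10008369

0.100084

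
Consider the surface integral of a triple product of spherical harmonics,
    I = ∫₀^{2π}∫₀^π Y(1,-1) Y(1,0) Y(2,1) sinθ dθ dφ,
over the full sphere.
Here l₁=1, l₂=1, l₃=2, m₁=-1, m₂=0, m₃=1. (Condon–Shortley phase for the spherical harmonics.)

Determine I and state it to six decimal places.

-0.218510

Rules hold: Σm=0, L=4 even, 0≤2≤2.
N = 3·3·5 = 45
Δ = 0!·2!·2!/5! = 1/30
Racah Σ t=0..0: t=0:+1/1 = 1/1
⇒ 3j(1 1 2; 0 0 0)² = 2/15, sgn +1
Racah Σ t=0..0: t=0:+1/2 = 1/2
⇒ 3j(1 1 2; -1 0 1)² = 1/10, sgn -1
4πI² = N·(3j₀)²·(3jₘ)² = 3/5
I = -1·√(0.6/4π) = -0.21850969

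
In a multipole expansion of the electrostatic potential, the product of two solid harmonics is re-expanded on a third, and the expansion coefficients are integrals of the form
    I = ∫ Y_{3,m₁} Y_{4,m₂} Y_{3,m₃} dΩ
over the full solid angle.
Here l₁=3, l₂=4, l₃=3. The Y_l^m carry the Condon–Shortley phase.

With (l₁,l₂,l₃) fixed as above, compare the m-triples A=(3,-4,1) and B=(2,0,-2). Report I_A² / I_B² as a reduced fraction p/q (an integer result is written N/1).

6/7

Shared (l₁,l₂,l₃)=(3,4,3): N and (l;000)² cancel in I_A²/I_B².
A: Δ = 4!·2!·4!/11! = 1/34650; Racah Σ t=0..0: t=0:+1/1152 = 1/1152; ⇒ 3j(3 4 3; 3 -4 1)² = 1/33, sgn +1
B: Δ = 4!·2!·4!/11! = 1/34650; Racah Σ t=0..1: t=0:+1/576 t=1:−1/72 = -7/576; ⇒ 3j(3 4 3; 2 0 -2)² = 7/198, sgn +1
I_A²/I_B² = (1/33)/(7/198) = 6/7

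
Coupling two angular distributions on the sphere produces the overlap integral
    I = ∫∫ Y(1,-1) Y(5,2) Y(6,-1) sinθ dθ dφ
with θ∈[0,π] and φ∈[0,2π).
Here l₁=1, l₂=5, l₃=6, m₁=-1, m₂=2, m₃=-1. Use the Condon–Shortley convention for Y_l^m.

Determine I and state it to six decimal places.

m-sum 0 ✓  L=12 even ✓  4≤6≤6 ✓
Π(2lᵢ+1) = 3×11×13 = 429
triangle coeff Δ(1,5,6) = 1/858
Σ_t [0,0]: t=0:+1/14400 = 1/14400
(3j)²=6/143 [(1 5 6; 0 0 0)], sign=+1
Σ_t [0,0]: t=0:+1/60480 = 1/60480
(3j)²=5/429 [(1 5 6; -1 2 -1)], sign=-1
⇒ 4πI² = 30/143
I = (-1)√(30/143/(4π)) = -0.12920749

-0.129207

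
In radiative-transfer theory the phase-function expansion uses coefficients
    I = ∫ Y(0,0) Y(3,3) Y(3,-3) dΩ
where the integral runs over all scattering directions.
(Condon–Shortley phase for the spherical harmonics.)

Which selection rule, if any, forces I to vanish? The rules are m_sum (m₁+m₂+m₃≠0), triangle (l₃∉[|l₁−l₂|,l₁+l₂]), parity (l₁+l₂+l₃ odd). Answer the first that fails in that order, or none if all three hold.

none

m₁+m₂+m₃ = 0 + 3 − 3 = 0  ✓
triangle: |0−3|=3 ≤ l₃=3 ≤ 0+3=3  ✓
parity: l₁+l₂+l₃ = 6 is even  ✓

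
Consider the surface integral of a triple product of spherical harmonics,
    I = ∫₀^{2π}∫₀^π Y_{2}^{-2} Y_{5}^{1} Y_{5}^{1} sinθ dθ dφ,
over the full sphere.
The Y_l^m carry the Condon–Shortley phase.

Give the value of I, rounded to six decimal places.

Checks pass: Σm=0; 12 even; l₃=5∈[3,7].
(2·2+1)(2·5+1)(2·5+1) = 605
Δ: 2! 2! 8! / 13! → 1/38610
sum: t=0:+1/2880 t=1:−1/576 t=2:+1/2880 = -1/960
3j²(2 5 5; 0 0 0) = Δ·Π!·Σ² = 10/429  (sign +1)
sum: t=2:+1/2304 = 1/2304
3j²(2 5 5; -2 1 1) = Δ·Π!·Σ² = 5/143  (sign +1)
combine: 4πI² = 605·10/429·5/143 = 250/507
take √, sign +1: I = 0.19808933

0.198089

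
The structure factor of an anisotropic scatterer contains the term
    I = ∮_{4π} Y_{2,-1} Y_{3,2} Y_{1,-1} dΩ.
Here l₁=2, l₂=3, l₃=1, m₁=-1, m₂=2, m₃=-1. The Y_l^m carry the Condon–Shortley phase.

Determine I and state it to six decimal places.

Rules hold: Σm=0, L=6 even, 1≤1≤5.
N = 5·7·3 = 105
Δ = 4!·0!·2!/7! = 1/105
Racah Σ t=2..2: t=2:+1/4 = 1/4
⇒ 3j(2 3 1; 0 0 0)² = 3/35, sgn -1
Racah Σ t=3..3: t=3:−1/12 = -1/12
⇒ 3j(2 3 1; -1 2 -1)² = 2/21, sgn -1
4πI² = N·(3j₀)²·(3jₘ)² = 6/7
I = +1·√(0.857143/4π) = 0.26116903

0.261169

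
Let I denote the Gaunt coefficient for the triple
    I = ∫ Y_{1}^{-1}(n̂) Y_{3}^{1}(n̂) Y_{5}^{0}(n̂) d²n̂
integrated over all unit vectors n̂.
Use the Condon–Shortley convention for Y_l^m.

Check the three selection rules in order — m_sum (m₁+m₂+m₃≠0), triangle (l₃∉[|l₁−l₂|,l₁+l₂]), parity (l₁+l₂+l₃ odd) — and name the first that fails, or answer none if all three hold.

triangle

azimuthal sum: -1 + 1 + 0 = 0  ✓
2 ≤ 5 ≤ 4 (triangle on l)  ✗
L = 1 + 3 + 5 = 9 (odd)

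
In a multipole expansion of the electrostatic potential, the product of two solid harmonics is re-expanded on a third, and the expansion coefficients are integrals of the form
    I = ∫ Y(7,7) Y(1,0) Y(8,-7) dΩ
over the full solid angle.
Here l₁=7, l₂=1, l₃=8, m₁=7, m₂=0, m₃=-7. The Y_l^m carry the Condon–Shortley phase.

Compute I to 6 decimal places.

-0.118504

m-sum 0 ✓  L=16 even ✓  6≤8≤8 ✓
Π(2lᵢ+1) = 15×3×17 = 765
triangle coeff Δ(7,1,8) = 1/2040
Σ_t [0,0]: t=0:+1/25401600 = 1/25401600
(3j)²=8/255 [(7 1 8; 0 0 0)], sign=+1
Σ_t [0,0]: t=0:+1/87178291200 = 1/87178291200
(3j)²=1/136 [(7 1 8; 7 0 -7)], sign=-1
⇒ 4πI² = 3/17
I = (-1)√(3/17/(4π)) = -0.11850352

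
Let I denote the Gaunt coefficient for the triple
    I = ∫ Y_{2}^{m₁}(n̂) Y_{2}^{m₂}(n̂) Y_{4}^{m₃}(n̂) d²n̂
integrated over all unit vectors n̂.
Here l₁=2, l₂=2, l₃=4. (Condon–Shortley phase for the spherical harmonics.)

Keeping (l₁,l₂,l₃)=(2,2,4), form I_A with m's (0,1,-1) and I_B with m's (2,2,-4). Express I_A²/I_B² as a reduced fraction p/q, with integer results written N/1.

3/7

Same 2,2,4: normalisation and zero-m 3j drop out of the ratio.
A: Δ: 0! 4! 4! / 9! → 1/630; sum: t=0:+1/24 = 1/24; 3j²(2 2 4; 0 1 -1) = Δ·Π!·Σ² = 1/21  (sign -1)
B: Δ: 0! 4! 4! / 9! → 1/630; sum: t=0:+1/576 = 1/576; 3j²(2 2 4; 2 2 -4) = Δ·Π!·Σ² = 1/9  (sign +1)
I_A²/I_B² = (1/21)/(1/9) = 3/7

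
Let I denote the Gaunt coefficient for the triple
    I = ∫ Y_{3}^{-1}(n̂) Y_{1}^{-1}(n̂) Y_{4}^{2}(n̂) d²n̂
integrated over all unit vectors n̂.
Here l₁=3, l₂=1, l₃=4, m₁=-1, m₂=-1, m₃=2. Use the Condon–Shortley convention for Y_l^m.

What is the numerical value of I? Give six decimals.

Checks pass: Σm=0; 8 even; l₃=4∈[2,4].
(2·3+1)(2·1+1)(2·4+1) = 189
Δ: 0! 6! 2! / 9! → 1/252
sum: t=0:+1/36 = 1/36
3j²(3 1 4; 0 0 0) = Δ·Π!·Σ² = 4/63  (sign +1)
sum: t=0:+1/96 = 1/96
3j²(3 1 4; -1 -1 2) = Δ·Π!·Σ² = 5/84  (sign +1)
combine: 4πI² = 189·4/63·5/84 = 5/7
take √, sign +1: I = 0.23841361

0.238414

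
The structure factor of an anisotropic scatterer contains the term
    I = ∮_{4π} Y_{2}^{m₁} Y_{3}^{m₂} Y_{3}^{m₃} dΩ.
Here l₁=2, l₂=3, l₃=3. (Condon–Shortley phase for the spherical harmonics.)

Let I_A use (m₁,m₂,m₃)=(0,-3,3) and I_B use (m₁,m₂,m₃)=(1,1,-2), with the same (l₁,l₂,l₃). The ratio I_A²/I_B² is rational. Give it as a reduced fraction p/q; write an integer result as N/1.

5/3

Shared (l₁,l₂,l₃)=(2,3,3): N and (l;000)² cancel in I_A²/I_B².
A: Δ = 2!·2!·4!/9! = 1/3780; Racah Σ t=0..0: t=0:+1/96 = 1/96; ⇒ 3j(2 3 3; 0 -3 3)² = 5/84, sgn +1
B: Δ = 2!·2!·4!/9! = 1/3780; Racah Σ t=0..1: t=0:+1/48 t=1:−1/12 = -1/16; ⇒ 3j(2 3 3; 1 1 -2)² = 1/28, sgn +1
I_A²/I_B² = (5/84)/(1/28) = 5/3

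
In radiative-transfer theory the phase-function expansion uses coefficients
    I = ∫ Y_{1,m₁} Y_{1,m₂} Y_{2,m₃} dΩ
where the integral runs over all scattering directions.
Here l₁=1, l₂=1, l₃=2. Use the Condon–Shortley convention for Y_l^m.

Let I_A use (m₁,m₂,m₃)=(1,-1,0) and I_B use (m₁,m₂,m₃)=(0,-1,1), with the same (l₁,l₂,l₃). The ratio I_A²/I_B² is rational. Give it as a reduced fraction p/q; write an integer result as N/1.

l's match ⇒ only the (l;m) 3-j factors differ between A and B.
A: triangle coeff Δ(1,1,2) = 1/30; Σ_t [0,0]: t=0:+1/4 = 1/4; (3j)²=1/30 [(1 1 2; 1 -1 0)], sign=+1
B: triangle coeff Δ(1,1,2) = 1/30; Σ_t [0,0]: t=0:+1/2 = 1/2; (3j)²=1/10 [(1 1 2; 0 -1 1)], sign=-1
I_A²/I_B² = (1/30)/(1/10) = 1/3

1/3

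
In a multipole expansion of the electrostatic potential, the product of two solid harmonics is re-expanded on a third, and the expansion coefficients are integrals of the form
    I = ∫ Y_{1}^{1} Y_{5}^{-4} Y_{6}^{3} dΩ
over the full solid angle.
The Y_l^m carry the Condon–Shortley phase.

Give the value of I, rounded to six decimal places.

m-sum 0 ✓  L=12 even ✓  4≤6≤6 ✓
Π(2lᵢ+1) = 3×11×13 = 429
triangle coeff Δ(1,5,6) = 1/858
Σ_t [0,0]: t=0:+1/14400 = 1/14400
(3j)²=6/143 [(1 5 6; 0 0 0)], sign=+1
Σ_t [0,0]: t=0:+1/725760 = 1/725760
(3j)²=1/286 [(1 5 6; 1 -4 3)], sign=-1
⇒ 4πI² = 9/143
I = (-1)√(9/143/(4π)) = -0.07076985

-0.070770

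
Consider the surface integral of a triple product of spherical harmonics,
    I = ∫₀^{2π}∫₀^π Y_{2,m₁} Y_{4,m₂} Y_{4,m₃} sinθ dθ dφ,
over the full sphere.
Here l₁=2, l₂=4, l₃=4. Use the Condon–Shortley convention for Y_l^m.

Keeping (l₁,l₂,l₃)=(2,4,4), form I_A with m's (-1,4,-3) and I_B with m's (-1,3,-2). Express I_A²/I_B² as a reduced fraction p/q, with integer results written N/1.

28/25

Shared (l₁,l₂,l₃)=(2,4,4): N and (l;000)² cancel in I_A²/I_B².
A: Δ = 2!·2!·6!/11! = 1/13860; Racah Σ t=2..2: t=2:+1/1440 = 1/1440; ⇒ 3j(2 4 4; -1 4 -3)² = 7/165, sgn -1
B: Δ = 2!·2!·6!/11! = 1/13860; Racah Σ t=1..2: t=1:−1/1440 t=2:+1/240 = 1/288; ⇒ 3j(2 4 4; -1 3 -2)² = 5/132, sgn +1
I_A²/I_B² = (7/165)/(5/132) = 28/25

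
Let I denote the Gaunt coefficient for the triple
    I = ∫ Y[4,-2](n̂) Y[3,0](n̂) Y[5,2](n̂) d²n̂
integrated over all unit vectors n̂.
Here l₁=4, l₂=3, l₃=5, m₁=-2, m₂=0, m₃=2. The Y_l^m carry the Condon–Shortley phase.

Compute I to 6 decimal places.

Checks pass: Σm=0; 12 even; l₃=5∈[1,7].
(2·4+1)(2·3+1)(2·5+1) = 693
Δ: 2! 6! 4! / 13! → 1/180180
sum: t=0:+1/576 t=1:−1/144 t=2:+1/576 = -1/288
3j²(4 3 5; 0 0 0) = Δ·Π!·Σ² = 20/1001  (sign +1)
sum: t=0:+1/8640 t=1:−1/480 t=2:+1/576 = -1/4320
3j²(4 3 5; -2 0 2) = Δ·Π!·Σ² = 1/2145  (sign +1)
combine: 4πI² = 693·20/1001·1/2145 = 12/1859
take √, sign +1: I = 0.02266449

0.022664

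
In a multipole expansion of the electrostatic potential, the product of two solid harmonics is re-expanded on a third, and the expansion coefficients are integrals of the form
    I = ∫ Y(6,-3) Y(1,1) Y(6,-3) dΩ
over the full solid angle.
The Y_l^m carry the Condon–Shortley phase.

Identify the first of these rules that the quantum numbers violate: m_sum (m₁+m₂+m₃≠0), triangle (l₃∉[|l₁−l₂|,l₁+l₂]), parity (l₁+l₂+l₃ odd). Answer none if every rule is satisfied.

Σmᵢ = -5  ✗
l₃∈[|l₁−l₂|,l₁+l₂]=[5,7], have l₃=6
Σlᵢ = 13 ⇒ odd

m_sum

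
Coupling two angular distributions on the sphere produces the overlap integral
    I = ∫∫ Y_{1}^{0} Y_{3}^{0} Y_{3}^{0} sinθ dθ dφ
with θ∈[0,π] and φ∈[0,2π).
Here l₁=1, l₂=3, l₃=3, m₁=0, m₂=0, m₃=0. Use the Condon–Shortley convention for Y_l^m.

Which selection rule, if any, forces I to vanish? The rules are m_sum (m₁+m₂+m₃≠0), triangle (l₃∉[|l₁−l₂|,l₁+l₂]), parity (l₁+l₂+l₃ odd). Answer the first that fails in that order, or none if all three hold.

azimuthal sum: 0 + 0 + 0 = 0  ✓
2 ≤ 3 ≤ 4 (triangle on l)  ✓
L = 1 + 3 + 3 = 7 (odd)  ✗

parity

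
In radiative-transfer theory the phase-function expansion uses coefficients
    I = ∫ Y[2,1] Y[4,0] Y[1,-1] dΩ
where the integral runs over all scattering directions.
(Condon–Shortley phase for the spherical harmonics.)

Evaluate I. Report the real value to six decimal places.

|2−4|≤1≤2+4 violated ⇒ I = 0

0.000000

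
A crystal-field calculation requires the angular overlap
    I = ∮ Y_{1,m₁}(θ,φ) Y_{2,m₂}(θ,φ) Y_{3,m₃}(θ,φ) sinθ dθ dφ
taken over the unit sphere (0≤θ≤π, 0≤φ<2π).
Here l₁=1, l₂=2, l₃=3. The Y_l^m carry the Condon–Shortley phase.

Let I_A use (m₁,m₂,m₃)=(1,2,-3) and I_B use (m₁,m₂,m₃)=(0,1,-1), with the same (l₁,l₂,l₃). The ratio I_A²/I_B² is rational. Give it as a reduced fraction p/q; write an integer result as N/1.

Shared (l₁,l₂,l₃)=(1,2,3): N and (l;000)² cancel in I_A²/I_B².
A: Δ = 0!·2!·4!/7! = 1/105; Racah Σ t=0..0: t=0:+1/48 = 1/48; ⇒ 3j(1 2 3; 1 2 -3)² = 1/7, sgn +1
B: Δ = 0!·2!·4!/7! = 1/105; Racah Σ t=0..0: t=0:+1/6 = 1/6; ⇒ 3j(1 2 3; 0 1 -1)² = 8/105, sgn +1
I_A²/I_B² = (1/7)/(8/105) = 15/8

15/8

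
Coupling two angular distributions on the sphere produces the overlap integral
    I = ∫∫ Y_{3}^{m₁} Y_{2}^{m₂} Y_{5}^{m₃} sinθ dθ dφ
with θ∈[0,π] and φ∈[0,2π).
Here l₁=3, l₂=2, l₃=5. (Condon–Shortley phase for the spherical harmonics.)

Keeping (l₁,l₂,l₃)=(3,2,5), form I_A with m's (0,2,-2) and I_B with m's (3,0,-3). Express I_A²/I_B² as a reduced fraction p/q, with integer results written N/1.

Same 3,2,5: normalisation and zero-m 3j drop out of the ratio.
A: Δ: 0! 6! 4! / 11! → 1/2310; sum: t=0:+1/864 = 1/864; 3j²(3 2 5; 0 2 -2) = Δ·Π!·Σ² = 1/66  (sign -1)
B: Δ: 0! 6! 4! / 11! → 1/2310; sum: t=0:+1/2880 = 1/2880; 3j²(3 2 5; 3 0 -3) = Δ·Π!·Σ² = 2/165  (sign +1)
I_A²/I_B² = (1/66)/(2/165) = 5/4

5/4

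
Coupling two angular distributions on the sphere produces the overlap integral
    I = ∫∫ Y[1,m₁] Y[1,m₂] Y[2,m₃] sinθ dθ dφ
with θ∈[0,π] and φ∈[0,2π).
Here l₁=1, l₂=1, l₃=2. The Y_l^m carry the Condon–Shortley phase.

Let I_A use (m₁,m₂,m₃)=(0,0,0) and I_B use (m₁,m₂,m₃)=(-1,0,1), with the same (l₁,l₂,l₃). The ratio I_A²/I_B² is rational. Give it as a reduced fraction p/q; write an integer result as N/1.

4/3

Shared (l₁,l₂,l₃)=(1,1,2): N and (l;000)² cancel in I_A²/I_B².
A: Δ = 0!·2!·2!/5! = 1/30; Racah Σ t=0..0: t=0:+1/1 = 1/1; ⇒ 3j(1 1 2; 0 0 0)² = 2/15, sgn +1
B: Δ = 0!·2!·2!/5! = 1/30; Racah Σ t=0..0: t=0:+1/2 = 1/2; ⇒ 3j(1 1 2; -1 0 1)² = 1/10, sgn -1
I_A²/I_B² = (2/15)/(1/10) = 4/3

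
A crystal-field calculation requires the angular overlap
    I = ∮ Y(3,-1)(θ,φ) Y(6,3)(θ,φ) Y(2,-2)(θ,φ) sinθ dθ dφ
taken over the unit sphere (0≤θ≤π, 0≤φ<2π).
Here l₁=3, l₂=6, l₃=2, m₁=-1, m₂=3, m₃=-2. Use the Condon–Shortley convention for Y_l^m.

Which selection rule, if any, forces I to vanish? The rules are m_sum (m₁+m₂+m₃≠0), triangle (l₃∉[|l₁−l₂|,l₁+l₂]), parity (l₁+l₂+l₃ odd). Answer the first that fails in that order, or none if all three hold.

triangle

Σmᵢ = 0  ✓
l₃∈[|l₁−l₂|,l₁+l₂]=[3,9], have l₃=2  ✗
Σlᵢ = 11 ⇒ odd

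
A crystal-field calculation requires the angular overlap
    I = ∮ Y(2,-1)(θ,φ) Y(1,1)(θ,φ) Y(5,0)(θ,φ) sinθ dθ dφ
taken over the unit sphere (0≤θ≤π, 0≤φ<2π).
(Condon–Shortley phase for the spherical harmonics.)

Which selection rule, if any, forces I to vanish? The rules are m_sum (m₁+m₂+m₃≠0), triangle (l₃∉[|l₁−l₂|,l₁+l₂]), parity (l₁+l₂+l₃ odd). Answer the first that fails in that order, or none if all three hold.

triangle

azimuthal sum: -1 + 1 + 0 = 0  ✓
1 ≤ 5 ≤ 3 (triangle on l)  ✗
L = 2 + 1 + 5 = 8 (even)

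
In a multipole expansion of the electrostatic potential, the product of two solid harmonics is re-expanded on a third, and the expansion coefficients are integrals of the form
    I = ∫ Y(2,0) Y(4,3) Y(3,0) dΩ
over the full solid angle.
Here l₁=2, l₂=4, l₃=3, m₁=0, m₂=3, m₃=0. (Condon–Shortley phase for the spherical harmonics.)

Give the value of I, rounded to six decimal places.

0.000000

Σmᵢ = 3 ≠ 0, so the φ-integral vanishes; I = 0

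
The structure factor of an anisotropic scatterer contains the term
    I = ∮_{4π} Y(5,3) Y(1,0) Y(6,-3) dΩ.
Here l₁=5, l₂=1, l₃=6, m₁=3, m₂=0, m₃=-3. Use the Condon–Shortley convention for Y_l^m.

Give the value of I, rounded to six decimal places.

Checks pass: Σm=0; 12 even; l₃=6∈[4,6].
(2·5+1)(2·1+1)(2·6+1) = 429
Δ: 0! 10! 2! / 13! → 1/858
sum: t=0:+1/14400 = 1/14400
3j²(5 1 6; 0 0 0) = Δ·Π!·Σ² = 6/143  (sign +1)
sum: t=0:+1/80640 = 1/80640
3j²(5 1 6; 3 0 -3) = Δ·Π!·Σ² = 9/286  (sign -1)
combine: 4πI² = 429·6/143·9/286 = 81/143
take √, sign -1: I = -0.21230956

-0.212310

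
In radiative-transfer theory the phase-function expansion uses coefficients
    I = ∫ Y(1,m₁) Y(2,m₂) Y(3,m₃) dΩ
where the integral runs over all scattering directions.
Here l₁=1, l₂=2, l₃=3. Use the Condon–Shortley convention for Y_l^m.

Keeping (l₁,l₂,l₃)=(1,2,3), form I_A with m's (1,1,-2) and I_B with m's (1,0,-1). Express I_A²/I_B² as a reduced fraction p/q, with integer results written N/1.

Shared (l₁,l₂,l₃)=(1,2,3): N and (l;000)² cancel in I_A²/I_B².
A: Δ = 0!·2!·4!/7! = 1/105; Racah Σ t=0..0: t=0:+1/12 = 1/12; ⇒ 3j(1 2 3; 1 1 -2)² = 2/21, sgn -1
B: Δ = 0!·2!·4!/7! = 1/105; Racah Σ t=0..0: t=0:+1/8 = 1/8; ⇒ 3j(1 2 3; 1 0 -1)² = 2/35, sgn +1
I_A²/I_B² = (2/21)/(2/35) = 5/3

5/3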